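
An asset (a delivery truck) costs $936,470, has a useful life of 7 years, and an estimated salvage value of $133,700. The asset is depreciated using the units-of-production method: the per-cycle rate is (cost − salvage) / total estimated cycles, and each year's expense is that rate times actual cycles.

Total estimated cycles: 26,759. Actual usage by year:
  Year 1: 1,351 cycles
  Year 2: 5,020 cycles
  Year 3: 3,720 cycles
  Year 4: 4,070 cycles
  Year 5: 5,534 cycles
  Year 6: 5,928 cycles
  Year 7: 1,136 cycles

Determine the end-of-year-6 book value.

$167,780

Depreciable base = $936,470 − $133,700 = $802,770.
Rate = $802,770 / 26,759 cycles = $30 per cycle.
Year 1: 1,351 × $30 = $40,530. Book value $895,940.
Year 2: 5,020 × $30 = $150,600. Book value $745,340.
Year 3: 3,720 × $30 = $111,600. Book value $633,740.
Year 4: 4,070 × $30 = $122,100. Book value $511,640.
Year 5: 5,534 × $30 = $166,020. Book value $345,620.
Year 6: 5,928 × $30 = $177,840. Book value $167,780.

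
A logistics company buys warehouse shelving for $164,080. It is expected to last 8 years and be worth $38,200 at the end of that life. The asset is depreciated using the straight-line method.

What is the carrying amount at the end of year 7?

$53,935

Depreciable base = $164,080 − $38,200 = $125,880.
Annual expense = $125,880 / 8 = $15,735.
End of year 1: book value $148,345.
End of year 2: book value $132,610.
End of year 3: book value $116,875.
End of year 4: book value $101,140.
End of year 5: book value $85,405.
End of year 6: book value $69,670.
End of year 7: book value $53,935.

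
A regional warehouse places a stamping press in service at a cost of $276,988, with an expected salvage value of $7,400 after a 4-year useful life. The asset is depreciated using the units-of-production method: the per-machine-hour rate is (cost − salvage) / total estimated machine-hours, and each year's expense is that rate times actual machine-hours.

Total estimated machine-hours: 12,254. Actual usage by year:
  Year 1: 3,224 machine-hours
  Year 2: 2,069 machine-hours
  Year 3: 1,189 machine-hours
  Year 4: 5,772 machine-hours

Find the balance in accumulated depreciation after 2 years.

$116,446

Depreciable base = $276,988 − $7,400 = $269,588.
Rate = $269,588 / 12,254 machine-hours = $22 per machine-hour.
Year 1: 3,224 × $22 = $70,928. Book value $206,060.
Year 2: 2,069 × $22 = $45,518. Book value $160,542.
Accumulated through year 2 = $276,988 − $160,542 = $116,446.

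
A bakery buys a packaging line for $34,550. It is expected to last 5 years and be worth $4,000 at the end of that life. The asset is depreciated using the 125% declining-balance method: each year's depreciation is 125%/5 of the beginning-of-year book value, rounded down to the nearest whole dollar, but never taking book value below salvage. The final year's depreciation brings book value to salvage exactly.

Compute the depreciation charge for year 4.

Depreciable base = $34,550 − $4,000 = $30,550.
Year 1: ⌊$34,550 × 125%/5⌋ = $8,637. Book value $25,913.
Year 2: ⌊$25,913 × 125%/5⌋ = $6,478. Book value $19,435.
Year 3: ⌊$19,435 × 125%/5⌋ = $4,858. Book value $14,577.
Year 4: ⌊$14,577 × 125%/5⌋ = $3,644. Book value $10,933.

$3,644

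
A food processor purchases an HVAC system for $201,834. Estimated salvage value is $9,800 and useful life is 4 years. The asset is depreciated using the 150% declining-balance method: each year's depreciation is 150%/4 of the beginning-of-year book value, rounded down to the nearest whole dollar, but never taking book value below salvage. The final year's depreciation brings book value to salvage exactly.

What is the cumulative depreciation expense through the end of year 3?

$152,557

Depreciable base = $201,834 − $9,800 = $192,034.
Year 1: ⌊$201,834 × 150%/4⌋ = $75,687. Book value $126,147.
Year 2: ⌊$126,147 × 150%/4⌋ = $47,305. Book value $78,842.
Year 3: ⌊$78,842 × 150%/4⌋ = $29,565. Book value $49,277.
Accumulated through year 3 = $201,834 − $49,277 = $152,557.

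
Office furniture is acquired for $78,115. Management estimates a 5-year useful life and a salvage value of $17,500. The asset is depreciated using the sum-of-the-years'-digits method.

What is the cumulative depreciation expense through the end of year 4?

$56,574

Depreciable base = $78,115 − $17,500 = $60,615.
Sum of the years' digits = 5+4+3+2+1 = 15.
Year 1: $60,615 × 5/15 = $20,205. Book value $57,910.
Year 2: $60,615 × 4/15 = $16,164. Book value $41,746.
Year 3: $60,615 × 3/15 = $12,123. Book value $29,623.
Year 4: $60,615 × 2/15 = $8,082. Book value $21,541.
Accumulated through year 4 = $78,115 − $21,541 = $56,574.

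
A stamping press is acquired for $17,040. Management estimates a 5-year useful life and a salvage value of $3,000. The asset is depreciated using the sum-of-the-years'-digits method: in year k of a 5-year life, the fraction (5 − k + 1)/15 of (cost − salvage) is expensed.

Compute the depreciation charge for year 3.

$2,808

Depreciable base = $17,040 − $3,000 = $14,040.
Sum of the years' digits = 5+4+3+2+1 = 15.
Year 1: $14,040 × 5/15 = $4,680. Book value $12,360.
Year 2: $14,040 × 4/15 = $3,744. Book value $8,616.
Year 3: $14,040 × 3/15 = $2,808. Book value $5,808.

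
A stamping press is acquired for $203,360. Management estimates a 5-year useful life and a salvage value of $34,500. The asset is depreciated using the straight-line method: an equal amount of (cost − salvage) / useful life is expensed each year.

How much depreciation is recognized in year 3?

$33,772

Depreciable base = $203,360 − $34,500 = $168,860.
Annual expense = $168,860 / 5 = $33,772.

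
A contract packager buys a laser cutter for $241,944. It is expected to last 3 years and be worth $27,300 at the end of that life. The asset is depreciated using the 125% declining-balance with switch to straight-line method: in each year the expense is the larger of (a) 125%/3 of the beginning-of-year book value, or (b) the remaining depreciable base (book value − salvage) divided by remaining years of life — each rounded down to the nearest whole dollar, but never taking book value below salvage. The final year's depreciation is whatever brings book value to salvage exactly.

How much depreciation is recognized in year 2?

Depreciable base = $241,944 − $27,300 = $214,644.
Year 1: DB = ⌊$241,944 × 125%/3⌋ = $100,810; SL = ⌊$214,644/3⌋ = $71,548 → take DB $100,810. Book value $141,134.
Year 2: DB = ⌊$141,134 × 125%/3⌋ = $58,805; SL = ⌊$113,834/2⌋ = $56,917 → take DB $58,805. Book value $82,329.

$58,805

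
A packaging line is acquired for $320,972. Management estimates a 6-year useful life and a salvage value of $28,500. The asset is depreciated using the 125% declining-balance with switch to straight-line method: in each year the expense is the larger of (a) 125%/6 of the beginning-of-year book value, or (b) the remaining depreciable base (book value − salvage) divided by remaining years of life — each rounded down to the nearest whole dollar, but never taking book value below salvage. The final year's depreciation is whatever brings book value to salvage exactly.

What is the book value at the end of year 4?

Depreciable base = $320,972 − $28,500 = $292,472.
Year 1: DB = ⌊$320,972 × 125%/6⌋ = $66,869; SL = ⌊$292,472/6⌋ = $48,745 → take DB $66,869. Book value $254,103.
Year 2: DB = ⌊$254,103 × 125%/6⌋ = $52,938; SL = ⌊$225,603/5⌋ = $45,120 → take DB $52,938. Book value $201,165.
Year 3: DB = ⌊$201,165 × 125%/6⌋ = $41,909; SL = ⌊$172,665/4⌋ = $43,166 → take SL $43,166. Book value $157,999.
Year 4: DB = ⌊$157,999 × 125%/6⌋ = $32,916; SL = ⌊$129,499/3⌋ = $43,166 → take SL $43,166. Book value $114,833.

$114,833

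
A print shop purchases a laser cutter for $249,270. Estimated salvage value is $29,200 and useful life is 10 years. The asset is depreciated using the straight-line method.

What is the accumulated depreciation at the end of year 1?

Depreciable base = $249,270 − $29,200 = $220,070.
Annual expense = $220,070 / 10 = $22,007.
End of year 1: book value $227,263.
Accumulated through year 1 = $249,270 − $227,263 = $22,007.

$22,007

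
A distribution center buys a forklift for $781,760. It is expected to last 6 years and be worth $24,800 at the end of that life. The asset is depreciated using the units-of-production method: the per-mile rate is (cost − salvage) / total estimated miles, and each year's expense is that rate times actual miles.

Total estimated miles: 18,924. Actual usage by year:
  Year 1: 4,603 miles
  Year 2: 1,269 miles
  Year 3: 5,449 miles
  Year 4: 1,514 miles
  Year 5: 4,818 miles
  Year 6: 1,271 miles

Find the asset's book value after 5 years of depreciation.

$75,640

Depreciable base = $781,760 − $24,800 = $756,960.
Rate = $756,960 / 18,924 miles = $40 per mile.
Year 1: 4,603 × $40 = $184,120. Book value $597,640.
Year 2: 1,269 × $40 = $50,760. Book value $546,880.
Year 3: 5,449 × $40 = $217,960. Book value $328,920.
Year 4: 1,514 × $40 = $60,560. Book value $268,360.
Year 5: 4,818 × $40 = $192,720. Book value $75,640.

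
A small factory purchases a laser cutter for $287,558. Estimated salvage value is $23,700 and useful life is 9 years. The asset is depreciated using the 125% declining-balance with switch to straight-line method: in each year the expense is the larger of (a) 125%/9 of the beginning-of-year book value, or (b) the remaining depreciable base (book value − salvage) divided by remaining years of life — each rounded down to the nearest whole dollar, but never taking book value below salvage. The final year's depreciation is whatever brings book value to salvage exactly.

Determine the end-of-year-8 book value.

$50,353

Depreciable base = $287,558 − $23,700 = $263,858.
Year 1: DB = ⌊$287,558 × 125%/9⌋ = $39,938; SL = ⌊$263,858/9⌋ = $29,317 → take DB $39,938. Book value $247,620.
Year 2: DB = ⌊$247,620 × 125%/9⌋ = $34,391; SL = ⌊$223,920/8⌋ = $27,990 → take DB $34,391. Book value $213,229.
Year 3: DB = ⌊$213,229 × 125%/9⌋ = $29,615; SL = ⌊$189,529/7⌋ = $27,075 → take DB $29,615. Book value $183,614.
Year 4: DB = ⌊$183,614 × 125%/9⌋ = $25,501; SL = ⌊$159,914/6⌋ = $26,652 → take SL $26,652. Book value $156,962.
Year 5: DB = ⌊$156,962 × 125%/9⌋ = $21,800; SL = ⌊$133,262/5⌋ = $26,652 → take SL $26,652. Book value $130,310.
Year 6: DB = ⌊$130,310 × 125%/9⌋ = $18,098; SL = ⌊$106,610/4⌋ = $26,652 → take SL $26,652. Book value $103,658.
Year 7: DB = ⌊$103,658 × 125%/9⌋ = $14,396; SL = ⌊$79,958/3⌋ = $26,652 → take SL $26,652. Book value $77,006.
Year 8: DB = ⌊$77,006 × 125%/9⌋ = $10,695; SL = ⌊$53,306/2⌋ = $26,653 → take SL $26,653. Book value $50,353.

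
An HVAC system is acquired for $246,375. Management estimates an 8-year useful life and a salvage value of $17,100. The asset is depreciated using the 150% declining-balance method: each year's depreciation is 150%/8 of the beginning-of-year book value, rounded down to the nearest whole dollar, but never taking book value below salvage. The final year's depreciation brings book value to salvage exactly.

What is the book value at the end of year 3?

$132,151

Depreciable base = $246,375 − $17,100 = $229,275.
Year 1: ⌊$246,375 × 150%/8⌋ = $46,195. Book value $200,180.
Year 2: ⌊$200,180 × 150%/8⌋ = $37,533. Book value $162,647.
Year 3: ⌊$162,647 × 150%/8⌋ = $30,496. Book value $132,151.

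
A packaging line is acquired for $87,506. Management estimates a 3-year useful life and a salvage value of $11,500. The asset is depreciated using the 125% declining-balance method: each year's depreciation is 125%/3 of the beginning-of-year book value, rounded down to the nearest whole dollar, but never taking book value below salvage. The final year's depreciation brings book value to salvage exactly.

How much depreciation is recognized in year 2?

$21,269

Depreciable base = $87,506 − $11,500 = $76,006.
Year 1: ⌊$87,506 × 125%/3⌋ = $36,460. Book value $51,046.
Year 2: ⌊$51,046 × 125%/3⌋ = $21,269. Book value $29,777.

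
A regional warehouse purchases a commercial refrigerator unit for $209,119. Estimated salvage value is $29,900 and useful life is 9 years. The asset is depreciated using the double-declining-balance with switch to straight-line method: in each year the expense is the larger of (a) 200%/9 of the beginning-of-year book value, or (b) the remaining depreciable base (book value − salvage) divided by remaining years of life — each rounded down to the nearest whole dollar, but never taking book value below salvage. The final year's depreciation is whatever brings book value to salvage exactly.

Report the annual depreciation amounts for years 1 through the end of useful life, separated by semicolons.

$46,470; $36,144; $28,112; $21,865; $17,006; $13,227; $10,287; $6,108; $0

Depreciable base = $209,119 − $29,900 = $179,219.
Year 1: DB = ⌊$209,119 × 200%/9⌋ = $46,470; SL = ⌊$179,219/9⌋ = $19,913 → take DB $46,470. Book value $162,649.
Year 2: DB = ⌊$162,649 × 200%/9⌋ = $36,144; SL = ⌊$132,749/8⌋ = $16,593 → take DB $36,144. Book value $126,505.
Year 3: DB = ⌊$126,505 × 200%/9⌋ = $28,112; SL = ⌊$96,605/7⌋ = $13,800 → take DB $28,112. Book value $98,393.
Year 4: DB = ⌊$98,393 × 200%/9⌋ = $21,865; SL = ⌊$68,493/6⌋ = $11,415 → take DB $21,865. Book value $76,528.
Year 5: DB = ⌊$76,528 × 200%/9⌋ = $17,006; SL = ⌊$46,628/5⌋ = $9,325 → take DB $17,006. Book value $59,522.
Year 6: DB = ⌊$59,522 × 200%/9⌋ = $13,227; SL = ⌊$29,622/4⌋ = $7,405 → take DB $13,227. Book value $46,295.
Year 7: DB = ⌊$46,295 × 200%/9⌋ = $10,287; SL = ⌊$16,395/3⌋ = $5,465 → take DB $10,287. Book value $36,008.
Year 8: DB = ⌊$36,008 × 200%/9⌋ = $8,001; SL = ⌊$6,108/2⌋ = $3,054 → take DB $8,001, capped at $6,108. Book value $29,900.
Year 9 (final): $29,900 − $29,900 = $0. Book value $29,900.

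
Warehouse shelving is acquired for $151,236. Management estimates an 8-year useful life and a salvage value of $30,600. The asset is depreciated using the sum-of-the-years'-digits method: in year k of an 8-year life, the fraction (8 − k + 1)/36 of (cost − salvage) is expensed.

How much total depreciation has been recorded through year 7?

$117,285

Depreciable base = $151,236 − $30,600 = $120,636.
Sum of the years' digits = 8+7+6+5+4+3+2+1 = 36.
Year 1: $120,636 × 8/36 = $26,808. Book value $124,428.
Year 2: $120,636 × 7/36 = $23,457. Book value $100,971.
Year 3: $120,636 × 6/36 = $20,106. Book value $80,865.
Year 4: $120,636 × 5/36 = $16,755. Book value $64,110.
Year 5: $120,636 × 4/36 = $13,404. Book value $50,706.
Year 6: $120,636 × 3/36 = $10,053. Book value $40,653.
Year 7: $120,636 × 2/36 = $6,702. Book value $33,951.
Accumulated through year 7 = $151,236 − $33,951 = $117,285.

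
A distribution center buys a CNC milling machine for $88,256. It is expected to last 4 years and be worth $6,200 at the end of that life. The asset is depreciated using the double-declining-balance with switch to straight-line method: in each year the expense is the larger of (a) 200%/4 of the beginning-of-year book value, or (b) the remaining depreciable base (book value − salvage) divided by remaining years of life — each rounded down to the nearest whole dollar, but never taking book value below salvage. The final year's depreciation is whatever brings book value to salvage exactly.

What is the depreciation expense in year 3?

Depreciable base = $88,256 − $6,200 = $82,056.
Year 1: DB = ⌊$88,256 × 200%/4⌋ = $44,128; SL = ⌊$82,056/4⌋ = $20,514 → take DB $44,128. Book value $44,128.
Year 2: DB = ⌊$44,128 × 200%/4⌋ = $22,064; SL = ⌊$37,928/3⌋ = $12,642 → take DB $22,064. Book value $22,064.
Year 3: DB = ⌊$22,064 × 200%/4⌋ = $11,032; SL = ⌊$15,864/2⌋ = $7,932 → take DB $11,032. Book value $11,032.

$11,032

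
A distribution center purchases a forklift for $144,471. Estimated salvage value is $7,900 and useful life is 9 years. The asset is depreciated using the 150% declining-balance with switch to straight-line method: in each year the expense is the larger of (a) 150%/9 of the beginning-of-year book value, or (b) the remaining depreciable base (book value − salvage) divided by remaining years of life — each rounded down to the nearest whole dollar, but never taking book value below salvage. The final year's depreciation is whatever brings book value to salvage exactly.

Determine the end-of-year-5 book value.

Depreciable base = $144,471 − $7,900 = $136,571.
Year 1: DB = ⌊$144,471 × 150%/9⌋ = $24,078; SL = ⌊$136,571/9⌋ = $15,174 → take DB $24,078. Book value $120,393.
Year 2: DB = ⌊$120,393 × 150%/9⌋ = $20,065; SL = ⌊$112,493/8⌋ = $14,061 → take DB $20,065. Book value $100,328.
Year 3: DB = ⌊$100,328 × 150%/9⌋ = $16,721; SL = ⌊$92,428/7⌋ = $13,204 → take DB $16,721. Book value $83,607.
Year 4: DB = ⌊$83,607 × 150%/9⌋ = $13,934; SL = ⌊$75,707/6⌋ = $12,617 → take DB $13,934. Book value $69,673.
Year 5: DB = ⌊$69,673 × 150%/9⌋ = $11,612; SL = ⌊$61,773/5⌋ = $12,354 → take SL $12,354. Book value $57,319.

$57,319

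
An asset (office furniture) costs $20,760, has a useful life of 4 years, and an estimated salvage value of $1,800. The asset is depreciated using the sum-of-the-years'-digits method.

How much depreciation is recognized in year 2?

Depreciable base = $20,760 − $1,800 = $18,960.
Sum of the years' digits = 4+3+2+1 = 10.
Year 1: $18,960 × 4/10 = $7,584. Book value $13,176.
Year 2: $18,960 × 3/10 = $5,688. Book value $7,488.

$5,688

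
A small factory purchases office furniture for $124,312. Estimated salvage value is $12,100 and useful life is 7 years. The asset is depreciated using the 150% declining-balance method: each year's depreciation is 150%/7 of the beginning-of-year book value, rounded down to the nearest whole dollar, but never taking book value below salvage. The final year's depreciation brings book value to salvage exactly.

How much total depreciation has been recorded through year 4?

$76,934

Depreciable base = $124,312 − $12,100 = $112,212.
Year 1: ⌊$124,312 × 150%/7⌋ = $26,638. Book value $97,674.
Year 2: ⌊$97,674 × 150%/7⌋ = $20,930. Book value $76,744.
Year 3: ⌊$76,744 × 150%/7⌋ = $16,445. Book value $60,299.
Year 4: ⌊$60,299 × 150%/7⌋ = $12,921. Book value $47,378.
Accumulated through year 4 = $124,312 − $47,378 = $76,934.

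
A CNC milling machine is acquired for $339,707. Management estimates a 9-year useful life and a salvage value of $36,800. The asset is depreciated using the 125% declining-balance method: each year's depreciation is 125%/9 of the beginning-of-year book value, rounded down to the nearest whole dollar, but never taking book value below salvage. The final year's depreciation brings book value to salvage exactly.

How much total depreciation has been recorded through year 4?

$152,920

Depreciable base = $339,707 − $36,800 = $302,907.
Year 1: ⌊$339,707 × 125%/9⌋ = $47,181. Book value $292,526.
Year 2: ⌊$292,526 × 125%/9⌋ = $40,628. Book value $251,898.
Year 3: ⌊$251,898 × 125%/9⌋ = $34,985. Book value $216,913.
Year 4: ⌊$216,913 × 125%/9⌋ = $30,126. Book value $186,787.
Accumulated through year 4 = $339,707 − $186,787 = $152,920.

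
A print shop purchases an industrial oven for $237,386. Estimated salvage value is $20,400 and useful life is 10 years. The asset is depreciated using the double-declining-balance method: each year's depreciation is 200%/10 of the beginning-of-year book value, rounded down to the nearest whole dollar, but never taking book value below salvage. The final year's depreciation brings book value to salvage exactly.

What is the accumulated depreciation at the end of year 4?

$140,151

Depreciable base = $237,386 − $20,400 = $216,986.
Year 1: ⌊$237,386 × 200%/10⌋ = $47,477. Book value $189,909.
Year 2: ⌊$189,909 × 200%/10⌋ = $37,981. Book value $151,928.
Year 3: ⌊$151,928 × 200%/10⌋ = $30,385. Book value $121,543.
Year 4: ⌊$121,543 × 200%/10⌋ = $24,308. Book value $97,235.
Accumulated through year 4 = $237,386 − $97,235 = $140,151.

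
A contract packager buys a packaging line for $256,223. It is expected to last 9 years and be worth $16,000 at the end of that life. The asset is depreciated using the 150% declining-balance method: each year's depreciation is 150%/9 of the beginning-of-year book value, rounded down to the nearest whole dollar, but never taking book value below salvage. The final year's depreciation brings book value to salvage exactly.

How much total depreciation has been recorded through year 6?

Depreciable base = $256,223 − $16,000 = $240,223.
Year 1: ⌊$256,223 × 150%/9⌋ = $42,703. Book value $213,520.
Year 2: ⌊$213,520 × 150%/9⌋ = $35,586. Book value $177,934.
Year 3: ⌊$177,934 × 150%/9⌋ = $29,655. Book value $148,279.
Year 4: ⌊$148,279 × 150%/9⌋ = $24,713. Book value $123,566.
Year 5: ⌊$123,566 × 150%/9⌋ = $20,594. Book value $102,972.
Year 6: ⌊$102,972 × 150%/9⌋ = $17,162. Book value $85,810.
Accumulated through year 6 = $256,223 − $85,810 = $170,413.

$170,413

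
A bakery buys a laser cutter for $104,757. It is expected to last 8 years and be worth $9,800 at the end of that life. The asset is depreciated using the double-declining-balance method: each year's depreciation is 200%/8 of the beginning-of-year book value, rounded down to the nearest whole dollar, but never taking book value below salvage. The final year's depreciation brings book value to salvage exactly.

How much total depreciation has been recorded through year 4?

Depreciable base = $104,757 − $9,800 = $94,957.
Year 1: ⌊$104,757 × 200%/8⌋ = $26,189. Book value $78,568.
Year 2: ⌊$78,568 × 200%/8⌋ = $19,642. Book value $58,926.
Year 3: ⌊$58,926 × 200%/8⌋ = $14,731. Book value $44,195.
Year 4: ⌊$44,195 × 200%/8⌋ = $11,048. Book value $33,147.
Accumulated through year 4 = $104,757 − $33,147 = $71,610.

$71,610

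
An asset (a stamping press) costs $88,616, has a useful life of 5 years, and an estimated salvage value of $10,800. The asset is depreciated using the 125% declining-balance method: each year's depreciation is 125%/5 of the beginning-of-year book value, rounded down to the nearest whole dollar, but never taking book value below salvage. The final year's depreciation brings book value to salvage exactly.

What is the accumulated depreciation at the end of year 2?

$38,769

Depreciable base = $88,616 − $10,800 = $77,816.
Year 1: ⌊$88,616 × 125%/5⌋ = $22,154. Book value $66,462.
Year 2: ⌊$66,462 × 125%/5⌋ = $16,615. Book value $49,847.
Accumulated through year 2 = $88,616 − $49,847 = $38,769.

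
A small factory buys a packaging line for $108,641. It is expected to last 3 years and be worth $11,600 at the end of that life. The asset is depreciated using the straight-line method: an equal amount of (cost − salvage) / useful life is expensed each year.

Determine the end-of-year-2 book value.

$43,947

Depreciable base = $108,641 − $11,600 = $97,041.
Annual expense = $97,041 / 3 = $32,347.
End of year 1: book value $76,294.
End of year 2: book value $43,947.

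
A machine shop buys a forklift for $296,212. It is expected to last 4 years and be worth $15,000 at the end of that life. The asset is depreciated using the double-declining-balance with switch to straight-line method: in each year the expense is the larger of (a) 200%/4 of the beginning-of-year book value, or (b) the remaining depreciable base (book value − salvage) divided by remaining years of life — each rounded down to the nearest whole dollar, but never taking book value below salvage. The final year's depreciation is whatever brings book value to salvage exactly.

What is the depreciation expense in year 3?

$37,026

Depreciable base = $296,212 − $15,000 = $281,212.
Year 1: DB = ⌊$296,212 × 200%/4⌋ = $148,106; SL = ⌊$281,212/4⌋ = $70,303 → take DB $148,106. Book value $148,106.
Year 2: DB = ⌊$148,106 × 200%/4⌋ = $74,053; SL = ⌊$133,106/3⌋ = $44,368 → take DB $74,053. Book value $74,053.
Year 3: DB = ⌊$74,053 × 200%/4⌋ = $37,026; SL = ⌊$59,053/2⌋ = $29,526 → take DB $37,026. Book value $37,027.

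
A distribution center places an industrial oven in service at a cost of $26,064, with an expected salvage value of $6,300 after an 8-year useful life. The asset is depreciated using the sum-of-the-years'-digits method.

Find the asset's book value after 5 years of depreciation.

$9,594

Depreciable base = $26,064 − $6,300 = $19,764.
Sum of the years' digits = 8+7+6+5+4+3+2+1 = 36.
Year 1: $19,764 × 8/36 = $4,392. Book value $21,672.
Year 2: $19,764 × 7/36 = $3,843. Book value $17,829.
Year 3: $19,764 × 6/36 = $3,294. Book value $14,535.
Year 4: $19,764 × 5/36 = $2,745. Book value $11,790.
Year 5: $19,764 × 4/36 = $2,196. Book value $9,594.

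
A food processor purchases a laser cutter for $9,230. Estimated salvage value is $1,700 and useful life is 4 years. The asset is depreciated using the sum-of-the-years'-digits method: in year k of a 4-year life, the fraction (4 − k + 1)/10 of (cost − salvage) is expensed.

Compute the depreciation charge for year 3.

$1,506

Depreciable base = $9,230 − $1,700 = $7,530.
Sum of the years' digits = 4+3+2+1 = 10.
Year 1: $7,530 × 4/10 = $3,012. Book value $6,218.
Year 2: $7,530 × 3/10 = $2,259. Book value $3,959.
Year 3: $7,530 × 2/10 = $1,506. Book value $2,453.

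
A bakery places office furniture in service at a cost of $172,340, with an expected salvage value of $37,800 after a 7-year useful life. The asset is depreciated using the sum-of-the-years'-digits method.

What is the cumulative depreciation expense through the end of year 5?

Depreciable base = $172,340 − $37,800 = $134,540.
Sum of the years' digits = 7+6+5+4+3+2+1 = 28.
Year 1: $134,540 × 7/28 = $33,635. Book value $138,705.
Year 2: $134,540 × 6/28 = $28,830. Book value $109,875.
Year 3: $134,540 × 5/28 = $24,025. Book value $85,850.
Year 4: $134,540 × 4/28 = $19,220. Book value $66,630.
Year 5: $134,540 × 3/28 = $14,415. Book value $52,215.
Accumulated through year 5 = $172,340 − $52,215 = $120,125.

$120,125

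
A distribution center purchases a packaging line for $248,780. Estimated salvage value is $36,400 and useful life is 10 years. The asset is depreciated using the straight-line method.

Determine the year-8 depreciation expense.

Depreciable base = $248,780 − $36,400 = $212,380.
Annual expense = $212,380 / 10 = $21,238.

$21,238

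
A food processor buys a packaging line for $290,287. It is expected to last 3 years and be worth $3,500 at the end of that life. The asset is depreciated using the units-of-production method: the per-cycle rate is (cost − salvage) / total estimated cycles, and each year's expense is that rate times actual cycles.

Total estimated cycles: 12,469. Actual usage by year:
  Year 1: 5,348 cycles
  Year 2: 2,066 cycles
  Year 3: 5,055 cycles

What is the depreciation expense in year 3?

$116,265

Depreciable base = $290,287 − $3,500 = $286,787.
Rate = $286,787 / 12,469 cycles = $23 per cycle.
Year 1: 5,348 × $23 = $123,004. Book value $167,283.
Year 2: 2,066 × $23 = $47,518. Book value $119,765.
Year 3: 5,055 × $23 = $116,265. Book value $3,500.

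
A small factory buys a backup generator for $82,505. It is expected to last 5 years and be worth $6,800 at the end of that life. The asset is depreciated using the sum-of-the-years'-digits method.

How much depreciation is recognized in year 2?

$20,188

Depreciable base = $82,505 − $6,800 = $75,705.
Sum of the years' digits = 5+4+3+2+1 = 15.
Year 1: $75,705 × 5/15 = $25,235. Book value $57,270.
Year 2: $75,705 × 4/15 = $20,188. Book value $37,082.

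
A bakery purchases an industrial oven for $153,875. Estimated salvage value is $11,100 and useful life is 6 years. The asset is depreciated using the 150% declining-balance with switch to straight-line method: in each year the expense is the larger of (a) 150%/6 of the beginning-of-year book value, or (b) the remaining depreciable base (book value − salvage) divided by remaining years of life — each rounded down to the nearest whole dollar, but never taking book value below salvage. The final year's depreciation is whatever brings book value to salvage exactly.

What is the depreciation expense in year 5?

Depreciable base = $153,875 − $11,100 = $142,775.
Year 1: DB = ⌊$153,875 × 150%/6⌋ = $38,468; SL = ⌊$142,775/6⌋ = $23,795 → take DB $38,468. Book value $115,407.
Year 2: DB = ⌊$115,407 × 150%/6⌋ = $28,851; SL = ⌊$104,307/5⌋ = $20,861 → take DB $28,851. Book value $86,556.
Year 3: DB = ⌊$86,556 × 150%/6⌋ = $21,639; SL = ⌊$75,456/4⌋ = $18,864 → take DB $21,639. Book value $64,917.
Year 4: DB = ⌊$64,917 × 150%/6⌋ = $16,229; SL = ⌊$53,817/3⌋ = $17,939 → take SL $17,939. Book value $46,978.
Year 5: DB = ⌊$46,978 × 150%/6⌋ = $11,744; SL = ⌊$35,878/2⌋ = $17,939 → take SL $17,939. Book value $29,039.

$17,939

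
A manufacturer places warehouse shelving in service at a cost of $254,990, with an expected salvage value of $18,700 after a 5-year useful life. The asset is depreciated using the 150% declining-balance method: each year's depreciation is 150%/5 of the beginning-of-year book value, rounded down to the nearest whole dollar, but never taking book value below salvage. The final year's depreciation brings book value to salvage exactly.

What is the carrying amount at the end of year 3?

$87,463

Depreciable base = $254,990 − $18,700 = $236,290.
Year 1: ⌊$254,990 × 150%/5⌋ = $76,497. Book value $178,493.
Year 2: ⌊$178,493 × 150%/5⌋ = $53,547. Book value $124,946.
Year 3: ⌊$124,946 × 150%/5⌋ = $37,483. Book value $87,463.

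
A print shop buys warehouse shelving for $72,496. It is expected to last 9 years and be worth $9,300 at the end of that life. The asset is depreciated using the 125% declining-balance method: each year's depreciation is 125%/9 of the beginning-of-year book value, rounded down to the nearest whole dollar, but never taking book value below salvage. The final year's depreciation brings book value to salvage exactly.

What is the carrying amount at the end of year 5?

Depreciable base = $72,496 − $9,300 = $63,196.
Year 1: ⌊$72,496 × 125%/9⌋ = $10,068. Book value $62,428.
Year 2: ⌊$62,428 × 125%/9⌋ = $8,670. Book value $53,758.
Year 3: ⌊$53,758 × 125%/9⌋ = $7,466. Book value $46,292.
Year 4: ⌊$46,292 × 125%/9⌋ = $6,429. Book value $39,863.
Year 5: ⌊$39,863 × 125%/9⌋ = $5,536. Book value $34,327.

$34,327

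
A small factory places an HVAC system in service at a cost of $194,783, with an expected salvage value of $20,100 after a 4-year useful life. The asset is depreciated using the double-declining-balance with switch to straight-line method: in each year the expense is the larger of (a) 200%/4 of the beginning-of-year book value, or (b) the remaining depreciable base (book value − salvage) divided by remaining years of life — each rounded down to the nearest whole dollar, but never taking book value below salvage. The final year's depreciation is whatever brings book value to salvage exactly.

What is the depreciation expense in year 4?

$4,248

Depreciable base = $194,783 − $20,100 = $174,683.
Year 1: DB = ⌊$194,783 × 200%/4⌋ = $97,391; SL = ⌊$174,683/4⌋ = $43,670 → take DB $97,391. Book value $97,392.
Year 2: DB = ⌊$97,392 × 200%/4⌋ = $48,696; SL = ⌊$77,292/3⌋ = $25,764 → take DB $48,696. Book value $48,696.
Year 3: DB = ⌊$48,696 × 200%/4⌋ = $24,348; SL = ⌊$28,596/2⌋ = $14,298 → take DB $24,348. Book value $24,348.
Year 4 (final): $24,348 − $20,100 = $4,248. Book value $20,100.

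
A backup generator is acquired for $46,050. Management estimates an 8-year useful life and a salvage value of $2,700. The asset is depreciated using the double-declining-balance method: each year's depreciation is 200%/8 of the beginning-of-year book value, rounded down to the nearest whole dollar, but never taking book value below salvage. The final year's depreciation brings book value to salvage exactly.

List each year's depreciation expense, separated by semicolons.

Depreciable base = $46,050 − $2,700 = $43,350.
Year 1: ⌊$46,050 × 200%/8⌋ = $11,512. Book value $34,538.
Year 2: ⌊$34,538 × 200%/8⌋ = $8,634. Book value $25,904.
Year 3: ⌊$25,904 × 200%/8⌋ = $6,476. Book value $19,428.
Year 4: ⌊$19,428 × 200%/8⌋ = $4,857. Book value $14,571.
Year 5: ⌊$14,571 × 200%/8⌋ = $3,642. Book value $10,929.
Year 6: ⌊$10,929 × 200%/8⌋ = $2,732. Book value $8,197.
Year 7: ⌊$8,197 × 200%/8⌋ = $2,049. Book value $6,148.
Year 8 (final): $6,148 − $2,700 = $3,448. Book value $2,700.

$11,512; $8,634; $6,476; $4,857; $3,642; $2,732; $2,049; $3,448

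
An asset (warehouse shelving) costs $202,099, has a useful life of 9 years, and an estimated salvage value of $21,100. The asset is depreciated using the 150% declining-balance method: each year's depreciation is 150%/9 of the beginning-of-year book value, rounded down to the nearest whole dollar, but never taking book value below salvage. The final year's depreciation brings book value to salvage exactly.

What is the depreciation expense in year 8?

$9,400

Depreciable base = $202,099 − $21,100 = $180,999.
Year 1: ⌊$202,099 × 150%/9⌋ = $33,683. Book value $168,416.
Year 2: ⌊$168,416 × 150%/9⌋ = $28,069. Book value $140,347.
Year 3: ⌊$140,347 × 150%/9⌋ = $23,391. Book value $116,956.
Year 4: ⌊$116,956 × 150%/9⌋ = $19,492. Book value $97,464.
Year 5: ⌊$97,464 × 150%/9⌋ = $16,244. Book value $81,220.
Year 6: ⌊$81,220 × 150%/9⌋ = $13,536. Book value $67,684.
Year 7: ⌊$67,684 × 150%/9⌋ = $11,280. Book value $56,404.
Year 8: ⌊$56,404 × 150%/9⌋ = $9,400. Book value $47,004.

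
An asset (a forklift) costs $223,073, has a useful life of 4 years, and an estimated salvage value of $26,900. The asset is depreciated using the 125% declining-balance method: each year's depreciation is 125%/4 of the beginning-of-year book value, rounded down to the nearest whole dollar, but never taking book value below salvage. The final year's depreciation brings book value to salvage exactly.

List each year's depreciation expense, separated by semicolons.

Depreciable base = $223,073 − $26,900 = $196,173.
Year 1: ⌊$223,073 × 125%/4⌋ = $69,710. Book value $153,363.
Year 2: ⌊$153,363 × 125%/4⌋ = $47,925. Book value $105,438.
Year 3: ⌊$105,438 × 125%/4⌋ = $32,949. Book value $72,489.
Year 4 (final): $72,489 − $26,900 = $45,589. Book value $26,900.

$69,710; $47,925; $32,949; $45,589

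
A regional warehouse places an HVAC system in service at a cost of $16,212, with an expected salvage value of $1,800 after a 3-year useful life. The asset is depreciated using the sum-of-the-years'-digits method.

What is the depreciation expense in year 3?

$2,402

Depreciable base = $16,212 − $1,800 = $14,412.
Sum of the years' digits = 3+2+1 = 6.
Year 1: $14,412 × 3/6 = $7,206. Book value $9,006.
Year 2: $14,412 × 2/6 = $4,804. Book value $4,202.
Year 3: $14,412 × 1/6 = $2,402. Book value $1,800.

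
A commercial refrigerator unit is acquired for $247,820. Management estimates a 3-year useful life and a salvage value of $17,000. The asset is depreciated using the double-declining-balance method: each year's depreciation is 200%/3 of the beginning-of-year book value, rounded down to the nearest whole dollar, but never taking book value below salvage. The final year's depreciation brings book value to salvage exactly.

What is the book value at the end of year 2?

Depreciable base = $247,820 − $17,000 = $230,820.
Year 1: ⌊$247,820 × 200%/3⌋ = $165,213. Book value $82,607.
Year 2: ⌊$82,607 × 200%/3⌋ = $55,071. Book value $27,536.

$27,536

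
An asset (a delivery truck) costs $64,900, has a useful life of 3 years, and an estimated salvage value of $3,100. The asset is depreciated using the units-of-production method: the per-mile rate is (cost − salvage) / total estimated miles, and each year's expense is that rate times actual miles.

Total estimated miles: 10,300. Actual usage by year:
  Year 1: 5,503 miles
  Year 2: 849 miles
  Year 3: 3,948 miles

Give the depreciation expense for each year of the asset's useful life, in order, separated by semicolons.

$33,018; $5,094; $23,688

Depreciable base = $64,900 − $3,100 = $61,800.
Rate = $61,800 / 10,300 miles = $6 per mile.
Year 1: 5,503 × $6 = $33,018. Book value $31,882.
Year 2: 849 × $6 = $5,094. Book value $26,788.
Year 3: 3,948 × $6 = $23,688. Book value $3,100.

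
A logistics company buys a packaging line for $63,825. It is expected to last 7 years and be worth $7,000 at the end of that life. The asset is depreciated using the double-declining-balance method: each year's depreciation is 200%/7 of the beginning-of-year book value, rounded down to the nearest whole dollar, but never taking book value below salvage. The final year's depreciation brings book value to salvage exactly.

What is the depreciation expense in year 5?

$4,747

Depreciable base = $63,825 − $7,000 = $56,825.
Year 1: ⌊$63,825 × 200%/7⌋ = $18,235. Book value $45,590.
Year 2: ⌊$45,590 × 200%/7⌋ = $13,025. Book value $32,565.
Year 3: ⌊$32,565 × 200%/7⌋ = $9,304. Book value $23,261.
Year 4: ⌊$23,261 × 200%/7⌋ = $6,646. Book value $16,615.
Year 5: ⌊$16,615 × 200%/7⌋ = $4,747. Book value $11,868.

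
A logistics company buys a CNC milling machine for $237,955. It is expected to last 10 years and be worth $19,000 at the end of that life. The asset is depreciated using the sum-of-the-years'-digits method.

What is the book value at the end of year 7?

$42,886

Depreciable base = $237,955 − $19,000 = $218,955.
Sum of the years' digits = 10+9+8+7+6+5+4+3+2+1 = 55.
Year 1: $218,955 × 10/55 = $39,810. Book value $198,145.
Year 2: $218,955 × 9/55 = $35,829. Book value $162,316.
Year 3: $218,955 × 8/55 = $31,848. Book value $130,468.
Year 4: $218,955 × 7/55 = $27,867. Book value $102,601.
Year 5: $218,955 × 6/55 = $23,886. Book value $78,715.
Year 6: $218,955 × 5/55 = $19,905. Book value $58,810.
Year 7: $218,955 × 4/55 = $15,924. Book value $42,886.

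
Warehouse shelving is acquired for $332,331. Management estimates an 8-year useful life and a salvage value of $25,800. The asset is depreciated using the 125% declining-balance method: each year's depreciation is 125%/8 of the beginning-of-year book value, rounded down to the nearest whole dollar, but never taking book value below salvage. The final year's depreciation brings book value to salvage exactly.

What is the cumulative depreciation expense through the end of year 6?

$212,419

Depreciable base = $332,331 − $25,800 = $306,531.
Year 1: ⌊$332,331 × 125%/8⌋ = $51,926. Book value $280,405.
Year 2: ⌊$280,405 × 125%/8⌋ = $43,813. Book value $236,592.
Year 3: ⌊$236,592 × 125%/8⌋ = $36,967. Book value $199,625.
Year 4: ⌊$199,625 × 125%/8⌋ = $31,191. Book value $168,434.
Year 5: ⌊$168,434 × 125%/8⌋ = $26,317. Book value $142,117.
Year 6: ⌊$142,117 × 125%/8⌋ = $22,205. Book value $119,912.
Accumulated through year 6 = $332,331 − $119,912 = $212,419.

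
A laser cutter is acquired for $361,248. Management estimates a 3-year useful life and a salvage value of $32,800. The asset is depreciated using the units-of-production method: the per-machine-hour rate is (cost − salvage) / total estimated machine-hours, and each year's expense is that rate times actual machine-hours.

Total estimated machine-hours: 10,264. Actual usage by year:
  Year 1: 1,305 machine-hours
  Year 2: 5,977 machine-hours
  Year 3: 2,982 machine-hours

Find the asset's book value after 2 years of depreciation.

Depreciable base = $361,248 − $32,800 = $328,448.
Rate = $328,448 / 10,264 machine-hours = $32 per machine-hour.
Year 1: 1,305 × $32 = $41,760. Book value $319,488.
Year 2: 5,977 × $32 = $191,264. Book value $128,224.

$128,224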